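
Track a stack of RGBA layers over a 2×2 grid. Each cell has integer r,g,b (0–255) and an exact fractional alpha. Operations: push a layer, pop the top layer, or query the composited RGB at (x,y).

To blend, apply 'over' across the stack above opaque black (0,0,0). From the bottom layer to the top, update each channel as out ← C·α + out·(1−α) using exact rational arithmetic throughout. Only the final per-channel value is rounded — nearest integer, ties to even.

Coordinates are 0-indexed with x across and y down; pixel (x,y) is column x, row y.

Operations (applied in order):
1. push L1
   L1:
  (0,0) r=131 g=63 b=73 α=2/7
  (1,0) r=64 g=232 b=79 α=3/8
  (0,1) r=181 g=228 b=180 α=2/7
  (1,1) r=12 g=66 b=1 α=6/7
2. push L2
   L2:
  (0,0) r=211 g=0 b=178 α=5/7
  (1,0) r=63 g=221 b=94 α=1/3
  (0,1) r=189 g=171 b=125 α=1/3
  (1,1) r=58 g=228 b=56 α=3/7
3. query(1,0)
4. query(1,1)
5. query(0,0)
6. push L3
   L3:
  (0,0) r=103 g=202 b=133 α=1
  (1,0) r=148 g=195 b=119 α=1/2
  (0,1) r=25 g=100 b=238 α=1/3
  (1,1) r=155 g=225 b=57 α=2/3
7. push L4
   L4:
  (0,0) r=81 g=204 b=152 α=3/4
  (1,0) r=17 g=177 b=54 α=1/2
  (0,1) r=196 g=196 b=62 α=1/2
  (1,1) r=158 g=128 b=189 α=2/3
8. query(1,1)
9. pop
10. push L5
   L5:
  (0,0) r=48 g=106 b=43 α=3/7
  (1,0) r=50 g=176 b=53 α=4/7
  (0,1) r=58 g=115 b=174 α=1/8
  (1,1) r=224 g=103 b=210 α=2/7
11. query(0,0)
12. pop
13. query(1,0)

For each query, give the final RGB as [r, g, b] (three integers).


(1,0) stack=L1,L2; from [0,0,0]:
+L1 (α=3/8) → [24, 87, 237/8]
+L2 (α=1/3) → [37, 395/3, 613/12]
= [37, 132, 51]

at x=1,y=1 over L1,L2:
after L1 α=6/7: [72/7, 396/7, 6/7]
after L2 α=3/7: [1506/49, 6372/49, 1200/49]
= [31, 130, 24]

at x=0,y=0 over L1,L2:
after L1 α=2/7: [262/7, 18, 146/7]
after L2 α=5/7: [7909/49, 36/7, 6522/49]
→ [161, 5, 133]

query (1,1) [L1,L2,L3,L4] — begin 0,0,0
L1 α=6/7: [72/7, 396/7, 6/7]
L2 α=3/7: [1506/49, 6372/49, 1200/49]
L3 α=2/3: [16696/147, 9474/49, 2262/49]
L4 α=2/3: [63148/441, 22018/147, 6928/49]
→ [143, 150, 141]

(0,0) stack=L1,L2,L3,L5; from [0,0,0]:
after L1 α=2/7: [262/7, 18, 146/7]
after L2 α=5/7: [7909/49, 36/7, 6522/49]
after L3 α=1: [103, 202, 133]
after L5 α=3/7: [556/7, 1126/7, 661/7]
= [79, 161, 94]

query (1,0) [L1,L2,L3] — begin 0,0,0
L1 α=3/8: [24, 87, 237/8]
L2 α=1/3: [37, 395/3, 613/12]
L3 α=1/2: [185/2, 490/3, 2041/24]
→ [92, 163, 85]


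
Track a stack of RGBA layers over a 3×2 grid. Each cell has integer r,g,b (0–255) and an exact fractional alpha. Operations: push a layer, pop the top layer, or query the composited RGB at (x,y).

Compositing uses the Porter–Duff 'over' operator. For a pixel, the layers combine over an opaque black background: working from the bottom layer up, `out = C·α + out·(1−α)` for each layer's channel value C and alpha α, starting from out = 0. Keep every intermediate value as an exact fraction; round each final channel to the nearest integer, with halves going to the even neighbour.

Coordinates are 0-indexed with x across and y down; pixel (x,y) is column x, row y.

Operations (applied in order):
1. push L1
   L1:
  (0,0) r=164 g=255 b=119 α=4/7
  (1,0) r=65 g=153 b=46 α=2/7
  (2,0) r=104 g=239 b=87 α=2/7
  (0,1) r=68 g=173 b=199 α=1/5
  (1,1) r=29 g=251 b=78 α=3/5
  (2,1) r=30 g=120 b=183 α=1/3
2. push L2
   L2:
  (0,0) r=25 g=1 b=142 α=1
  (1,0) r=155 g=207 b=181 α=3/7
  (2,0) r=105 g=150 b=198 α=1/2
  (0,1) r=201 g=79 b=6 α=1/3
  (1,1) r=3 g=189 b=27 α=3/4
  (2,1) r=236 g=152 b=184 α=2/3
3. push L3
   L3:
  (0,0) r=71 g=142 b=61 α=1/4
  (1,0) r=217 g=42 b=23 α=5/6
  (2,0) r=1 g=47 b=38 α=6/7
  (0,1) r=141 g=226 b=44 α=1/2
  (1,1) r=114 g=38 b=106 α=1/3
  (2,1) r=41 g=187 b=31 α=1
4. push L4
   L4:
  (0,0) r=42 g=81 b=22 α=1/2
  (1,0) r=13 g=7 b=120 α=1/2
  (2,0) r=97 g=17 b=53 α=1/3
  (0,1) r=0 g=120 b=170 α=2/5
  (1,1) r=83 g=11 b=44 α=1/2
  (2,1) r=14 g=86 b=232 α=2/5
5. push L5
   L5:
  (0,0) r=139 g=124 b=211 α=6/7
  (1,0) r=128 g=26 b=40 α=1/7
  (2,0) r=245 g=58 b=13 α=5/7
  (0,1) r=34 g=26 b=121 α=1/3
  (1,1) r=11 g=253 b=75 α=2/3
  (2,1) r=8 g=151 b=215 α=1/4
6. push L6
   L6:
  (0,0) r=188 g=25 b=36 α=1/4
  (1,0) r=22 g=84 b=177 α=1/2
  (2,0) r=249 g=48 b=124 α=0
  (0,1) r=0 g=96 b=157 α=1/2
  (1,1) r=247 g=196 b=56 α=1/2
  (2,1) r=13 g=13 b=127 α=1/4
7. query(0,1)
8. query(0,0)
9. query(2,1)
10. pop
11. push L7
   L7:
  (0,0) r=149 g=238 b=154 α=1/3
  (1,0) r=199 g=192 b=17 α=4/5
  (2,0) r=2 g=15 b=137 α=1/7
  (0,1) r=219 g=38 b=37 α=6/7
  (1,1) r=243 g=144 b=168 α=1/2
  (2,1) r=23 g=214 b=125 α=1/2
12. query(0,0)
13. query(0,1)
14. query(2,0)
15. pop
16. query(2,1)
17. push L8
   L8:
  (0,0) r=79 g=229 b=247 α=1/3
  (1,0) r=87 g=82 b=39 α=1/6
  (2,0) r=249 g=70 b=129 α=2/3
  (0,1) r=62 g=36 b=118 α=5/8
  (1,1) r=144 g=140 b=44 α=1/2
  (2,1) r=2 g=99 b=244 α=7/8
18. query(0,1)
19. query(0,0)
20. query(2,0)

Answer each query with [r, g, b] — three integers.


query (0,1) [L1,L2,L3,L4,L5,L6] — begin 0,0,0
L1 α=1/5: [68/5, 173/5, 199/5]
L2 α=1/3: [1141/15, 247/5, 428/15]
L3 α=1/2: [1628/15, 1377/10, 544/15]
L4 α=2/5: [1628/25, 6531/50, 2244/25]
L5 α=1/3: [4106/75, 7181/75, 7513/75]
L6 α=1/2: [2053/75, 14381/150, 9644/75]
= [27, 96, 129]

(0,0) stack=L1,L2,L3,L4,L5,L6; from [0,0,0]:
after L1 α=4/7: [656/7, 1020/7, 68]
after L2 α=1: [25, 1, 142]
after L3 α=1/4: [73/2, 145/4, 487/4]
after L4 α=1/2: [157/4, 469/8, 575/8]
after L5 α=6/7: [499/4, 6421/56, 1529/8]
after L6 α=1/4: [2249/16, 20663/224, 4875/32]
→ [141, 92, 152]

query (2,1) [L1,L2,L3,L4,L5,L6] — begin 0,0,0
+L1 (α=1/3) → [10, 40, 61]
+L2 (α=2/3) → [482/3, 344/3, 143]
+L3 (α=1) → [41, 187, 31]
+L4 (α=2/5) → [151/5, 733/5, 557/5]
+L5 (α=1/4) → [493/20, 1477/10, 1373/10]
+L6 (α=1/4) → [1739/80, 4561/40, 5389/40]
= [22, 114, 135]

query (0,0) [L1,L2,L3,L4,L5,L7] — begin 0,0,0
+L1 (α=4/7) → [656/7, 1020/7, 68]
+L2 (α=1) → [25, 1, 142]
+L3 (α=1/4) → [73/2, 145/4, 487/4]
+L4 (α=1/2) → [157/4, 469/8, 575/8]
+L5 (α=6/7) → [499/4, 6421/56, 1529/8]
+L7 (α=1/3) → [797/6, 13085/84, 715/4]
= [133, 156, 179]

at x=0,y=1 over L1,L2,L3,L4,L5,L7:
+L1 (α=1/5) → [68/5, 173/5, 199/5]
+L2 (α=1/3) → [1141/15, 247/5, 428/15]
+L3 (α=1/2) → [1628/15, 1377/10, 544/15]
+L4 (α=2/5) → [1628/25, 6531/50, 2244/25]
+L5 (α=1/3) → [4106/75, 7181/75, 7513/75]
+L7 (α=6/7) → [102656/525, 24281/525, 24163/525]
rounded: [196, 46, 46]

at x=2,y=0 over L1,L2,L3,L4,L5,L7:
after L1 α=2/7: [208/7, 478/7, 174/7]
after L2 α=1/2: [943/14, 764/7, 780/7]
after L3 α=6/7: [1027/98, 2738/49, 2376/49]
after L4 α=1/3: [5780/147, 2103/49, 7349/147]
after L5 α=5/7: [191635/1029, 18416/343, 24253/1029]
after L7 α=1/7: [383956/2401, 115641/2401, 95497/2401]
= [160, 48, 40]

query (2,1) [L1,L2,L3,L4,L5] — begin 0,0,0
L1 α=1/3: [10, 40, 61]
L2 α=2/3: [482/3, 344/3, 143]
L3 α=1: [41, 187, 31]
L4 α=2/5: [151/5, 733/5, 557/5]
L5 α=1/4: [493/20, 1477/10, 1373/10]
rounded: [25, 148, 137]

query (0,1) [L1,L2,L3,L4,L5,L8] — begin 0,0,0
+L1 (α=1/5) → [68/5, 173/5, 199/5]
+L2 (α=1/3) → [1141/15, 247/5, 428/15]
+L3 (α=1/2) → [1628/15, 1377/10, 544/15]
+L4 (α=2/5) → [1628/25, 6531/50, 2244/25]
+L5 (α=1/3) → [4106/75, 7181/75, 7513/75]
+L8 (α=5/8) → [1482/25, 11681/200, 22263/200]
→ [59, 58, 111]

(0,0) stack=L1,L2,L3,L4,L5,L8; from [0,0,0]:
+L1 (α=4/7) → [656/7, 1020/7, 68]
+L2 (α=1) → [25, 1, 142]
+L3 (α=1/4) → [73/2, 145/4, 487/4]
+L4 (α=1/2) → [157/4, 469/8, 575/8]
+L5 (α=6/7) → [499/4, 6421/56, 1529/8]
+L8 (α=1/3) → [219/2, 12833/84, 839/4]
rounded: [110, 153, 210]

(2,0) stack=L1,L2,L3,L4,L5,L8; from [0,0,0]:
+L1 (α=2/7) → [208/7, 478/7, 174/7]
+L2 (α=1/2) → [943/14, 764/7, 780/7]
+L3 (α=6/7) → [1027/98, 2738/49, 2376/49]
+L4 (α=1/3) → [5780/147, 2103/49, 7349/147]
+L5 (α=5/7) → [191635/1029, 18416/343, 24253/1029]
+L8 (α=2/3) → [704077/3087, 66436/1029, 289735/3087]
→ [228, 65, 94]


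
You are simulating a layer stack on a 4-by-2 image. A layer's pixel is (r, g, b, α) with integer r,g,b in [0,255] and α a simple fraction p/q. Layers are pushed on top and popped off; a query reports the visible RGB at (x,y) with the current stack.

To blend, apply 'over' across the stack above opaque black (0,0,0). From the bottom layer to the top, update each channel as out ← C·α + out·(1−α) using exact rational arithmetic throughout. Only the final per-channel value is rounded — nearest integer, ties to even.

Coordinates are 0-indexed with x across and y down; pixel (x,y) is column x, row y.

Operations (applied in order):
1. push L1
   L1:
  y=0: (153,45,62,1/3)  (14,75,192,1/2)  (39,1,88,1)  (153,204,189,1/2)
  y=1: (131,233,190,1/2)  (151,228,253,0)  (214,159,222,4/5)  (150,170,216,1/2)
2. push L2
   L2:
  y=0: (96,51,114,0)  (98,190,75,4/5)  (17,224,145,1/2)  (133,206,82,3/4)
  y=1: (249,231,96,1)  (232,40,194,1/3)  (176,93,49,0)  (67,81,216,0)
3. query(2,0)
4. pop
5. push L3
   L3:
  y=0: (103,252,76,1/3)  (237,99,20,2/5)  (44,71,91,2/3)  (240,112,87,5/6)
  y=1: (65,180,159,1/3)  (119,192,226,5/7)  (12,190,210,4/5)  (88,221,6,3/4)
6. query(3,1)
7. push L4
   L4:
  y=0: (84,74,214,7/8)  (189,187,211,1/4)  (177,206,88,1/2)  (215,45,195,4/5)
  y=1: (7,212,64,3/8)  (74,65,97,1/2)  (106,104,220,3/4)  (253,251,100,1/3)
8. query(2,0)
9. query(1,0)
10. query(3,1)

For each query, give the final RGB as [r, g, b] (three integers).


(2,0) stack=L1,L2; from [0,0,0]:
L1 α=1: [39, 1, 88]
L2 α=1/2: [28, 225/2, 233/2]
= [28, 112, 116]

query (3,1) [L1,L3] — begin 0,0,0
L1 α=1/2: [75, 85, 108]
L3 α=3/4: [339/4, 187, 63/2]
rounded: [85, 187, 32]

query (2,0) [L1,L3,L4] — begin 0,0,0
after L1 α=1: [39, 1, 88]
after L3 α=2/3: [127/3, 143/3, 90]
after L4 α=1/2: [329/3, 761/6, 89]
→ [110, 127, 89]

(1,0) stack=L1,L3,L4; from [0,0,0]:
L1 α=1/2: [7, 75/2, 96]
L3 α=2/5: [99, 621/10, 328/5]
L4 α=1/4: [243/2, 3733/40, 2039/20]
= [122, 93, 102]

at x=3,y=1 over L1,L3,L4:
after L1 α=1/2: [75, 85, 108]
after L3 α=3/4: [339/4, 187, 63/2]
after L4 α=1/3: [845/6, 625/3, 163/3]
rounded: [141, 208, 54]


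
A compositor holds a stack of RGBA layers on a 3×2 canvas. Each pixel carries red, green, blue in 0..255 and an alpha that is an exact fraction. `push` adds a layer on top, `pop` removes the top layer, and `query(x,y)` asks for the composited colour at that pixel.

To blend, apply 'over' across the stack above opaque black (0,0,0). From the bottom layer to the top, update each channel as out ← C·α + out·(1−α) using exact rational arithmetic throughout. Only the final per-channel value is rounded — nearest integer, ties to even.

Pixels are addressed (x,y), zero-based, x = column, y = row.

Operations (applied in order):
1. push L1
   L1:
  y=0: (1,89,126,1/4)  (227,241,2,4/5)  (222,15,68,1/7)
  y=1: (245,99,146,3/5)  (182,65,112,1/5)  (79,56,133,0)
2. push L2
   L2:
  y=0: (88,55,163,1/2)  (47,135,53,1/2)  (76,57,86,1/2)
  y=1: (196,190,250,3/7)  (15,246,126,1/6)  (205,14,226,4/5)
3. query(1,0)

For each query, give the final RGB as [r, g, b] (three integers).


query (1,0) [L1,L2] — begin 0,0,0
after L1 α=4/5: [908/5, 964/5, 8/5]
after L2 α=1/2: [1143/10, 1639/10, 273/10]
= [114, 164, 27]


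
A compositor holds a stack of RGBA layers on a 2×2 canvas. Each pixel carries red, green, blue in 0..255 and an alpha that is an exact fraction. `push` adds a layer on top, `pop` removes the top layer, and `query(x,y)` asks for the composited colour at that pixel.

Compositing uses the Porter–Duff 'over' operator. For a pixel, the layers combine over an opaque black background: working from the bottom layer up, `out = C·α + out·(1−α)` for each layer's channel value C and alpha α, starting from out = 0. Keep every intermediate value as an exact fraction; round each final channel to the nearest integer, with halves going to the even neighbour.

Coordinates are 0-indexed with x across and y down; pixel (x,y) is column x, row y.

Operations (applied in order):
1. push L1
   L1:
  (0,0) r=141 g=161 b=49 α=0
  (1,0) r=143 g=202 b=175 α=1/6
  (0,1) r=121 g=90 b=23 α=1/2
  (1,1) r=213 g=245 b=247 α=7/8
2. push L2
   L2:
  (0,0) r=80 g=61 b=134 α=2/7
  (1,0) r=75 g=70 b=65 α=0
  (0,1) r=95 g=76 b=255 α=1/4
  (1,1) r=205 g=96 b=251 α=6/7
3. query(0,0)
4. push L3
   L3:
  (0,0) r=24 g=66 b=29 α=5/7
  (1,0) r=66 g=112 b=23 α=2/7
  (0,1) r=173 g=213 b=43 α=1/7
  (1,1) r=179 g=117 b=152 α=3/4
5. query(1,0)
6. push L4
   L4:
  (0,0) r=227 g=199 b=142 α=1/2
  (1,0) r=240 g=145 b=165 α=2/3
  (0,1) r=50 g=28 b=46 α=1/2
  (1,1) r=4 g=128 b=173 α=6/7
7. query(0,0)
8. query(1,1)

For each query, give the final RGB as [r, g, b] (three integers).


query (0,0) [L1,L2] — begin 0,0,0
+L1 (α=0) → [0, 0, 0]
+L2 (α=2/7) → [160/7, 122/7, 268/7]
= [23, 17, 38]

at x=1,y=0 over L1,L2,L3:
+L1 (α=1/6) → [143/6, 101/3, 175/6]
+L2 (α=0) → [143/6, 101/3, 175/6]
+L3 (α=2/7) → [1507/42, 1177/21, 1151/42]
rounded: [36, 56, 27]

(0,0) stack=L1,L2,L3,L4; from [0,0,0]:
+L1 (α=0) → [0, 0, 0]
+L2 (α=2/7) → [160/7, 122/7, 268/7]
+L3 (α=5/7) → [1160/49, 2554/49, 1551/49]
+L4 (α=1/2) → [12283/98, 12305/98, 8509/98]
→ [125, 126, 87]

at x=1,y=1 over L1,L2,L3,L4:
L1 α=7/8: [1491/8, 1715/8, 1729/8]
L2 α=6/7: [11331/56, 6323/56, 13777/56]
L3 α=3/4: [41403/224, 25979/224, 39313/224]
L4 α=6/7: [46779/1568, 198011/1568, 271825/1568]
= [30, 126, 173]


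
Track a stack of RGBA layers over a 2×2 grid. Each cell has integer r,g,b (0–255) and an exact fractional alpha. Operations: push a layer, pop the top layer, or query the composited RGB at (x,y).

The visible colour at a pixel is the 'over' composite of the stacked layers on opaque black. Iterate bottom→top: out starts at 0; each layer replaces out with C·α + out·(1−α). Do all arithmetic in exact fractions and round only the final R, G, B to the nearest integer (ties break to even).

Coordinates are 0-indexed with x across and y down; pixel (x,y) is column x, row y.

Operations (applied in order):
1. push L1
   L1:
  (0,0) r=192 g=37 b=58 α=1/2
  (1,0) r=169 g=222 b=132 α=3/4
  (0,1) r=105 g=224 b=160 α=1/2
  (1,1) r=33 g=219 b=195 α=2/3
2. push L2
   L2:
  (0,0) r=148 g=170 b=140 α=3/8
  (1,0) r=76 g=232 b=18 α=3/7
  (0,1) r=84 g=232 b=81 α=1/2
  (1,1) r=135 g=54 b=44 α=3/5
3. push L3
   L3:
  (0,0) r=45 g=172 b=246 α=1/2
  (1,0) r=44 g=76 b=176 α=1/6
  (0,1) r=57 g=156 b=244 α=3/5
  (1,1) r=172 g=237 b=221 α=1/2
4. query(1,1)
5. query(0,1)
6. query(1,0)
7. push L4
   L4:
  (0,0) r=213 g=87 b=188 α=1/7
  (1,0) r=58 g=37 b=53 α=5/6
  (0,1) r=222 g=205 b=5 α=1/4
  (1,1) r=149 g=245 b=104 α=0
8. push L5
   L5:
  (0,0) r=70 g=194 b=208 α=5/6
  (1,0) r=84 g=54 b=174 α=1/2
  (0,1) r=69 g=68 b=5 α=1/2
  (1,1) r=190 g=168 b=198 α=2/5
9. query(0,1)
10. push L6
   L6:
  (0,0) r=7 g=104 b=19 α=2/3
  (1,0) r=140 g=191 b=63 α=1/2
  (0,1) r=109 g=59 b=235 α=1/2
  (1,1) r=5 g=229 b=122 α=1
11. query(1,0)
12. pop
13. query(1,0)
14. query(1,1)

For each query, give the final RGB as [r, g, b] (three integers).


at x=1,y=1 over L1,L2,L3:
after L1 α=2/3: [22, 146, 130]
after L2 α=3/5: [449/5, 454/5, 392/5]
after L3 α=1/2: [1309/10, 1639/10, 1497/10]
rounded: [131, 164, 150]

query (0,1) [L1,L2,L3] — begin 0,0,0
after L1 α=1/2: [105/2, 112, 80]
after L2 α=1/2: [273/4, 172, 161/2]
after L3 α=3/5: [123/2, 812/5, 893/5]
= [62, 162, 179]

at x=1,y=0 over L1,L2,L3:
L1 α=3/4: [507/4, 333/2, 99]
L2 α=3/7: [105, 1362/7, 450/7]
L3 α=1/6: [569/6, 3671/21, 1741/21]
→ [95, 175, 83]

(0,1) stack=L1,L2,L3,L4,L5; from [0,0,0]:
L1 α=1/2: [105/2, 112, 80]
L2 α=1/2: [273/4, 172, 161/2]
L3 α=3/5: [123/2, 812/5, 893/5]
L4 α=1/4: [813/8, 3461/20, 676/5]
L5 α=1/2: [1365/16, 4821/40, 701/10]
rounded: [85, 121, 70]

(1,0) stack=L1,L2,L3,L4,L5,L6; from [0,0,0]:
+L1 (α=3/4) → [507/4, 333/2, 99]
+L2 (α=3/7) → [105, 1362/7, 450/7]
+L3 (α=1/6) → [569/6, 3671/21, 1741/21]
+L4 (α=5/6) → [2309/36, 3778/63, 3653/63]
+L5 (α=1/2) → [5333/72, 3590/63, 14615/126]
+L6 (α=1/2) → [15413/144, 15623/126, 22553/252]
→ [107, 124, 89]

(1,0) stack=L1,L2,L3,L4,L5; from [0,0,0]:
+L1 (α=3/4) → [507/4, 333/2, 99]
+L2 (α=3/7) → [105, 1362/7, 450/7]
+L3 (α=1/6) → [569/6, 3671/21, 1741/21]
+L4 (α=5/6) → [2309/36, 3778/63, 3653/63]
+L5 (α=1/2) → [5333/72, 3590/63, 14615/126]
= [74, 57, 116]

(1,1) stack=L1,L2,L3,L4,L5; from [0,0,0]:
L1 α=2/3: [22, 146, 130]
L2 α=3/5: [449/5, 454/5, 392/5]
L3 α=1/2: [1309/10, 1639/10, 1497/10]
L4 α=0: [1309/10, 1639/10, 1497/10]
L5 α=2/5: [7727/50, 8277/50, 8451/50]
= [155, 166, 169]


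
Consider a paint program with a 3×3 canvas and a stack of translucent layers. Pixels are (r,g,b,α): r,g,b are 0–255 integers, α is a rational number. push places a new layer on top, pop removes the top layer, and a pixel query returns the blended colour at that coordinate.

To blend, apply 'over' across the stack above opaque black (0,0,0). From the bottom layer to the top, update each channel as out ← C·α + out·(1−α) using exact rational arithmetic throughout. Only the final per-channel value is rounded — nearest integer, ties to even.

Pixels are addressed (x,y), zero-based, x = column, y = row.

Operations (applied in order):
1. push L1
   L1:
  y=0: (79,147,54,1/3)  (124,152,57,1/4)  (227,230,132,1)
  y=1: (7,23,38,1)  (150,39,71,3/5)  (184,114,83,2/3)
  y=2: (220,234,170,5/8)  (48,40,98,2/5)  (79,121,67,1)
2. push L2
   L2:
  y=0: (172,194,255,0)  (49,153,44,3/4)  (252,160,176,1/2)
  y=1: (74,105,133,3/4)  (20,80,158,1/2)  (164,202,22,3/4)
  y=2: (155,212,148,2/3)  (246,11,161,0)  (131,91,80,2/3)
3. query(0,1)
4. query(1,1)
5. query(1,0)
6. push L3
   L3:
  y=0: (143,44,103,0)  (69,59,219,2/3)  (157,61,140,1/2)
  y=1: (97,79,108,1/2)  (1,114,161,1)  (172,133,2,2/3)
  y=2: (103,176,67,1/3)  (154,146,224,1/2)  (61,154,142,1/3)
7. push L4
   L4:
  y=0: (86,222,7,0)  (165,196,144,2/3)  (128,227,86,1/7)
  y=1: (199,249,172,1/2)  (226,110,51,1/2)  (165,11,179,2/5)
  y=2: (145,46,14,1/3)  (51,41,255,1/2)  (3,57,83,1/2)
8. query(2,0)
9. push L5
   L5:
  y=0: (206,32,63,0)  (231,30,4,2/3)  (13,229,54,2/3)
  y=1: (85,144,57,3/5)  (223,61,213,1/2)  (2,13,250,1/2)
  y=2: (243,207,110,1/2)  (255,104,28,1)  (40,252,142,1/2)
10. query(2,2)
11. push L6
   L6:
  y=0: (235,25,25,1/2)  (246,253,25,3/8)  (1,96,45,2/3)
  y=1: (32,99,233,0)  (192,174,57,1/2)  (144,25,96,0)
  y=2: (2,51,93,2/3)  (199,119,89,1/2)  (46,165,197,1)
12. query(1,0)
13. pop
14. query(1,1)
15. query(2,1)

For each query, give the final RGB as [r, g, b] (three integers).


query (0,1) [L1,L2] — begin 0,0,0
after L1 α=1: [7, 23, 38]
after L2 α=3/4: [229/4, 169/2, 437/4]
rounded: [57, 84, 109]

(1,1) stack=L1,L2; from [0,0,0]:
after L1 α=3/5: [90, 117/5, 213/5]
after L2 α=1/2: [55, 517/10, 1003/10]
= [55, 52, 100]

query (1,0) [L1,L2] — begin 0,0,0
+L1 (α=1/4) → [31, 38, 57/4]
+L2 (α=3/4) → [89/2, 497/4, 585/16]
rounded: [44, 124, 37]

(2,0) stack=L1,L2,L3,L4; from [0,0,0]:
+L1 (α=1) → [227, 230, 132]
+L2 (α=1/2) → [479/2, 195, 154]
+L3 (α=1/2) → [793/4, 128, 147]
+L4 (α=1/7) → [2635/14, 995/7, 968/7]
rounded: [188, 142, 138]

(2,2) stack=L1,L2,L3,L4,L5; from [0,0,0]:
+L1 (α=1) → [79, 121, 67]
+L2 (α=2/3) → [341/3, 101, 227/3]
+L3 (α=1/3) → [865/9, 356/3, 880/9]
+L4 (α=1/2) → [446/9, 527/6, 1627/18]
+L5 (α=1/2) → [403/9, 2039/12, 4183/36]
= [45, 170, 116]

(1,0) stack=L1,L2,L3,L4,L5,L6; from [0,0,0]:
+L1 (α=1/4) → [31, 38, 57/4]
+L2 (α=3/4) → [89/2, 497/4, 585/16]
+L3 (α=2/3) → [365/6, 323/4, 2531/16]
+L4 (α=2/3) → [2345/18, 1891/12, 7139/48]
+L5 (α=2/3) → [10661/54, 2611/36, 7523/144]
+L6 (α=3/8) → [93157/432, 40379/288, 48415/1152]
= [216, 140, 42]

(1,1) stack=L1,L2,L3,L4,L5; from [0,0,0]:
after L1 α=3/5: [90, 117/5, 213/5]
after L2 α=1/2: [55, 517/10, 1003/10]
after L3 α=1: [1, 114, 161]
after L4 α=1/2: [227/2, 112, 106]
after L5 α=1/2: [673/4, 173/2, 319/2]
rounded: [168, 86, 160]

at x=2,y=1 over L1,L2,L3,L4,L5:
L1 α=2/3: [368/3, 76, 166/3]
L2 α=3/4: [461/3, 341/2, 91/3]
L3 α=2/3: [1493/9, 291/2, 103/9]
L4 α=2/5: [2483/15, 917/10, 1177/15]
L5 α=1/2: [2513/30, 1047/20, 4927/30]
rounded: [84, 52, 164]


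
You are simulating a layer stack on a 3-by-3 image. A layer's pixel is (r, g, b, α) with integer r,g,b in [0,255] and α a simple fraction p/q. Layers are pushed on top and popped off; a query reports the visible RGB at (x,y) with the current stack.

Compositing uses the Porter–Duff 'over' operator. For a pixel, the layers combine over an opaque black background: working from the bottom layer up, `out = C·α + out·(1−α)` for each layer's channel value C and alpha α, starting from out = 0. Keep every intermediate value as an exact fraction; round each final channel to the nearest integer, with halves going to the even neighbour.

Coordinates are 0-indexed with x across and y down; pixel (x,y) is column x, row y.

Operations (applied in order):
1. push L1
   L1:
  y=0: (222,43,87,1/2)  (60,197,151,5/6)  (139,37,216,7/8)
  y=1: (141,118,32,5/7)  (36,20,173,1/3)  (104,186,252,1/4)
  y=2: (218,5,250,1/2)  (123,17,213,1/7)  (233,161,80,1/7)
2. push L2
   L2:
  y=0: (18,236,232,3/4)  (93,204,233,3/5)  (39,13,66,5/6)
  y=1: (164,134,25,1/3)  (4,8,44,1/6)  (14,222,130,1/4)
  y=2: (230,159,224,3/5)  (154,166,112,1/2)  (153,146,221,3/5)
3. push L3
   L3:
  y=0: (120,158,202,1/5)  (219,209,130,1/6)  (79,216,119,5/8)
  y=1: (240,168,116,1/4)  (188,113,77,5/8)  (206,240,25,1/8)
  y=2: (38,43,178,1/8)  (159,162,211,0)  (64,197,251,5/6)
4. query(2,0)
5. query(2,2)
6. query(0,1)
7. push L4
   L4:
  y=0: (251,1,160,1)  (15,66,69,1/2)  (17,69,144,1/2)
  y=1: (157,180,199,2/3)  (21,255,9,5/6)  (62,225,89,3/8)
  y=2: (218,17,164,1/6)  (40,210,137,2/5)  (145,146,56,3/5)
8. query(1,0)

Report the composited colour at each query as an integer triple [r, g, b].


(2,0) stack=L1,L2,L3; from [0,0,0]:
L1 α=7/8: [973/8, 259/8, 189]
L2 α=5/6: [2533/48, 779/48, 173/2]
L3 α=5/8: [8853/128, 18059/128, 1709/16]
rounded: [69, 141, 107]

(2,2) stack=L1,L2,L3; from [0,0,0]:
L1 α=1/7: [233/7, 23, 80/7]
L2 α=3/5: [3679/35, 484/5, 4801/35]
L3 α=5/6: [14879/210, 1803/10, 8121/35]
rounded: [71, 180, 232]

(0,1) stack=L1,L2,L3; from [0,0,0]:
L1 α=5/7: [705/7, 590/7, 160/7]
L2 α=1/3: [2558/21, 706/7, 165/7]
L3 α=1/4: [2119/14, 1647/14, 1307/28]
rounded: [151, 118, 47]

at x=1,y=0 over L1,L2,L3,L4:
after L1 α=5/6: [50, 985/6, 755/6]
after L2 α=3/5: [379/5, 2821/15, 2852/15]
after L3 α=1/6: [299/3, 1724/9, 1621/9]
after L4 α=1/2: [172/3, 1159/9, 1121/9]
rounded: [57, 129, 125]


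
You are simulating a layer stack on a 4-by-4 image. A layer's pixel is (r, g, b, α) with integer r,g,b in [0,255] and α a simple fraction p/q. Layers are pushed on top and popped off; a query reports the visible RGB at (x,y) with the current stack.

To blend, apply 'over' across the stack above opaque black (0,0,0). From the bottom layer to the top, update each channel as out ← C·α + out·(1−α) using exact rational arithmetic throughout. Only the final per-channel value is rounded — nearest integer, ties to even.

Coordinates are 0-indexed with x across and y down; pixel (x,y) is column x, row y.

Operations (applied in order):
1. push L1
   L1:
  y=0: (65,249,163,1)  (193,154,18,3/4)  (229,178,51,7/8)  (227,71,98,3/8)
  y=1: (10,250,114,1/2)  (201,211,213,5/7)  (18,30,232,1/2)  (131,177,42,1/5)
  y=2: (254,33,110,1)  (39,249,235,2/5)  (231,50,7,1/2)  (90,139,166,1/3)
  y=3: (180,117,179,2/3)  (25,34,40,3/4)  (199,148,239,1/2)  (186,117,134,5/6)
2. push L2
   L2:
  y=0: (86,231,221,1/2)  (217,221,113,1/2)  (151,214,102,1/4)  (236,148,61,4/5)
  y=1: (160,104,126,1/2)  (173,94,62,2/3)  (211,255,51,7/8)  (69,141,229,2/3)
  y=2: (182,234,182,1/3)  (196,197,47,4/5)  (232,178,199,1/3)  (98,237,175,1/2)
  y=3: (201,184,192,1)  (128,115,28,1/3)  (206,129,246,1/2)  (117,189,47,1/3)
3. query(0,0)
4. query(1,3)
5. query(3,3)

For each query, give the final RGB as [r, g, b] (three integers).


query (0,0) [L1,L2] — begin 0,0,0
after L1 α=1: [65, 249, 163]
after L2 α=1/2: [151/2, 240, 192]
→ [76, 240, 192]

query (1,3) [L1,L2] — begin 0,0,0
after L1 α=3/4: [75/4, 51/2, 30]
after L2 α=1/3: [331/6, 166/3, 88/3]
→ [55, 55, 29]

(3,3) stack=L1,L2; from [0,0,0]:
+L1 (α=5/6) → [155, 195/2, 335/3]
+L2 (α=1/3) → [427/3, 128, 811/9]
= [142, 128, 90]


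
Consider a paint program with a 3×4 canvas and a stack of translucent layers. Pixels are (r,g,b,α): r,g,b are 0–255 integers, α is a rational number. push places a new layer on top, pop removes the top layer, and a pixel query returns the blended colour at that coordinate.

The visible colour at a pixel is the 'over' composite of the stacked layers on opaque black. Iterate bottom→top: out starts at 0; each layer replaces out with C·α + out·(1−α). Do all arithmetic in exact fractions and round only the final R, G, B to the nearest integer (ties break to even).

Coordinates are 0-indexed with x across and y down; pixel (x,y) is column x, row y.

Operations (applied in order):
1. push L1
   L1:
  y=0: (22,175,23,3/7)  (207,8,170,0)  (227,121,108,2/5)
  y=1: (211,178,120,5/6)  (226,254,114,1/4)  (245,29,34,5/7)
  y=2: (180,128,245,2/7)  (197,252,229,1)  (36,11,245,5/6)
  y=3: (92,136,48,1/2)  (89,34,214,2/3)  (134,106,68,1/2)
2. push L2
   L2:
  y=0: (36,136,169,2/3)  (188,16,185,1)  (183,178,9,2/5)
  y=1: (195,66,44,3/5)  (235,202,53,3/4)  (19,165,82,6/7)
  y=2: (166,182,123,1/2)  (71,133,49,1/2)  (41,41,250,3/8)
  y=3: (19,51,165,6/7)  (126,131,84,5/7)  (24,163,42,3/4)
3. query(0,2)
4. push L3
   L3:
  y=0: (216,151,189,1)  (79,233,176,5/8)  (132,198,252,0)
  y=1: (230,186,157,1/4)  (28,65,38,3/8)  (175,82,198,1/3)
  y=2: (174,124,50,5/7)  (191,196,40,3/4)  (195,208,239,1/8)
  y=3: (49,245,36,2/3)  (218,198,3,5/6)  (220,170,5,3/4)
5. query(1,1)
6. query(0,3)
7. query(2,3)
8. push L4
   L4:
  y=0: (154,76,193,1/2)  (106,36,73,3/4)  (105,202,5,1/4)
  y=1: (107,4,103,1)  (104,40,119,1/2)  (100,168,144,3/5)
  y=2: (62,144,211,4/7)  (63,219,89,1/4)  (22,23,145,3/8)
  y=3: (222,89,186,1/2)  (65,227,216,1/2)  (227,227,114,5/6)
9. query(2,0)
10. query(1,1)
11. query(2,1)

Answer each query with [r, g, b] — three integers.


(0,2) stack=L1,L2; from [0,0,0]:
after L1 α=2/7: [360/7, 256/7, 70]
after L2 α=1/2: [761/7, 765/7, 193/2]
rounded: [109, 109, 96]

(1,1) stack=L1,L2,L3; from [0,0,0]:
+L1 (α=1/4) → [113/2, 127/2, 57/2]
+L2 (α=3/4) → [1523/8, 1339/8, 375/8]
+L3 (α=3/8) → [8287/64, 8255/64, 2787/64]
rounded: [129, 129, 44]

(0,3) stack=L1,L2,L3; from [0,0,0]:
+L1 (α=1/2) → [46, 68, 24]
+L2 (α=6/7) → [160/7, 374/7, 1014/7]
+L3 (α=2/3) → [282/7, 1268/7, 506/7]
→ [40, 181, 72]

query (2,3) [L1,L2,L3] — begin 0,0,0
L1 α=1/2: [67, 53, 34]
L2 α=3/4: [139/4, 271/2, 40]
L3 α=3/4: [2779/16, 1291/8, 55/4]
= [174, 161, 14]

query (2,0) [L1,L2,L3,L4] — begin 0,0,0
+L1 (α=2/5) → [454/5, 242/5, 216/5]
+L2 (α=2/5) → [3192/25, 2506/25, 738/25]
+L3 (α=0) → [3192/25, 2506/25, 738/25]
+L4 (α=1/4) → [12201/100, 3142/25, 2339/100]
→ [122, 126, 23]

at x=1,y=1 over L1,L2,L3,L4:
L1 α=1/4: [113/2, 127/2, 57/2]
L2 α=3/4: [1523/8, 1339/8, 375/8]
L3 α=3/8: [8287/64, 8255/64, 2787/64]
L4 α=1/2: [14943/128, 10815/128, 10403/128]
= [117, 84, 81]

query (2,1) [L1,L2,L3,L4] — begin 0,0,0
L1 α=5/7: [175, 145/7, 170/7]
L2 α=6/7: [289/7, 7075/49, 3614/49]
L3 α=1/3: [601/7, 6056/49, 16930/147]
L4 α=3/5: [3302/35, 36808/245, 97364/735]
rounded: [94, 150, 132]


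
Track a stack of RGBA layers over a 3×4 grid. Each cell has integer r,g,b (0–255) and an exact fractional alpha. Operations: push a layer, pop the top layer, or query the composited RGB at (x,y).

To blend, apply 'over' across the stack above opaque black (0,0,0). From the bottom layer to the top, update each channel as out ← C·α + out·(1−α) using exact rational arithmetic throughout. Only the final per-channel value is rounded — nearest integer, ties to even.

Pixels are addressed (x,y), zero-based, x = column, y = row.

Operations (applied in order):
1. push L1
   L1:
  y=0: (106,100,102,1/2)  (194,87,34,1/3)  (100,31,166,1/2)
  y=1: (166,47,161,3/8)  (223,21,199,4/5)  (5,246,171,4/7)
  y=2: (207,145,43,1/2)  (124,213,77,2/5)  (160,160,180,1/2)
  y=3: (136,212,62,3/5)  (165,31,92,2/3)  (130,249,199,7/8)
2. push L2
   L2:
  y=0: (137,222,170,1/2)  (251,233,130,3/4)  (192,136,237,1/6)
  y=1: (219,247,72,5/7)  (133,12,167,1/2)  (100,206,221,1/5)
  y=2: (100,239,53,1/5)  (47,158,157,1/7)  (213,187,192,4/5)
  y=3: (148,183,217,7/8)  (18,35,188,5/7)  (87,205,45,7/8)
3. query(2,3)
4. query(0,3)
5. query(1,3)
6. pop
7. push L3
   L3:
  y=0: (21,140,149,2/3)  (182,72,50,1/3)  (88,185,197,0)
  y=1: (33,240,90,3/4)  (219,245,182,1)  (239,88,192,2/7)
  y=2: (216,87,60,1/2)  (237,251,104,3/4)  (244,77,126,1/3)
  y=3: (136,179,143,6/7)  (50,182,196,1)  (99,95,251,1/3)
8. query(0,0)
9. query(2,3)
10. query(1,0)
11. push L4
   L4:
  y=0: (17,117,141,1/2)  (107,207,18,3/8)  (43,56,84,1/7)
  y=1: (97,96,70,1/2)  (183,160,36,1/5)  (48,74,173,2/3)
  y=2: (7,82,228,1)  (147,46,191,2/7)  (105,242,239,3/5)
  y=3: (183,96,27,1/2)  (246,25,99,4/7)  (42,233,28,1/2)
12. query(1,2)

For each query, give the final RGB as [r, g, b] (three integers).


query (2,3) [L1,L2] — begin 0,0,0
after L1 α=7/8: [455/4, 1743/8, 1393/8]
after L2 α=7/8: [2891/32, 13223/64, 3913/64]
= [90, 207, 61]

(0,3) stack=L1,L2; from [0,0,0]:
L1 α=3/5: [408/5, 636/5, 186/5]
L2 α=7/8: [1397/10, 7041/40, 7781/40]
= [140, 176, 195]

query (1,3) [L1,L2] — begin 0,0,0
+L1 (α=2/3) → [110, 62/3, 184/3]
+L2 (α=5/7) → [310/7, 649/21, 3188/21]
rounded: [44, 31, 152]

query (0,0) [L1,L3] — begin 0,0,0
after L1 α=1/2: [53, 50, 51]
after L3 α=2/3: [95/3, 110, 349/3]
rounded: [32, 110, 116]

at x=2,y=3 over L1,L3:
L1 α=7/8: [455/4, 1743/8, 1393/8]
L3 α=1/3: [653/6, 2123/12, 799/4]
→ [109, 177, 200]

(1,0) stack=L1,L3; from [0,0,0]:
after L1 α=1/3: [194/3, 29, 34/3]
after L3 α=1/3: [934/9, 130/3, 218/9]
→ [104, 43, 24]

(1,2) stack=L1,L3,L4; from [0,0,0]:
+L1 (α=2/5) → [248/5, 426/5, 154/5]
+L3 (α=3/4) → [3803/20, 4191/20, 857/10]
+L4 (α=2/7) → [4979/28, 4559/28, 1621/14]
→ [178, 163, 116]


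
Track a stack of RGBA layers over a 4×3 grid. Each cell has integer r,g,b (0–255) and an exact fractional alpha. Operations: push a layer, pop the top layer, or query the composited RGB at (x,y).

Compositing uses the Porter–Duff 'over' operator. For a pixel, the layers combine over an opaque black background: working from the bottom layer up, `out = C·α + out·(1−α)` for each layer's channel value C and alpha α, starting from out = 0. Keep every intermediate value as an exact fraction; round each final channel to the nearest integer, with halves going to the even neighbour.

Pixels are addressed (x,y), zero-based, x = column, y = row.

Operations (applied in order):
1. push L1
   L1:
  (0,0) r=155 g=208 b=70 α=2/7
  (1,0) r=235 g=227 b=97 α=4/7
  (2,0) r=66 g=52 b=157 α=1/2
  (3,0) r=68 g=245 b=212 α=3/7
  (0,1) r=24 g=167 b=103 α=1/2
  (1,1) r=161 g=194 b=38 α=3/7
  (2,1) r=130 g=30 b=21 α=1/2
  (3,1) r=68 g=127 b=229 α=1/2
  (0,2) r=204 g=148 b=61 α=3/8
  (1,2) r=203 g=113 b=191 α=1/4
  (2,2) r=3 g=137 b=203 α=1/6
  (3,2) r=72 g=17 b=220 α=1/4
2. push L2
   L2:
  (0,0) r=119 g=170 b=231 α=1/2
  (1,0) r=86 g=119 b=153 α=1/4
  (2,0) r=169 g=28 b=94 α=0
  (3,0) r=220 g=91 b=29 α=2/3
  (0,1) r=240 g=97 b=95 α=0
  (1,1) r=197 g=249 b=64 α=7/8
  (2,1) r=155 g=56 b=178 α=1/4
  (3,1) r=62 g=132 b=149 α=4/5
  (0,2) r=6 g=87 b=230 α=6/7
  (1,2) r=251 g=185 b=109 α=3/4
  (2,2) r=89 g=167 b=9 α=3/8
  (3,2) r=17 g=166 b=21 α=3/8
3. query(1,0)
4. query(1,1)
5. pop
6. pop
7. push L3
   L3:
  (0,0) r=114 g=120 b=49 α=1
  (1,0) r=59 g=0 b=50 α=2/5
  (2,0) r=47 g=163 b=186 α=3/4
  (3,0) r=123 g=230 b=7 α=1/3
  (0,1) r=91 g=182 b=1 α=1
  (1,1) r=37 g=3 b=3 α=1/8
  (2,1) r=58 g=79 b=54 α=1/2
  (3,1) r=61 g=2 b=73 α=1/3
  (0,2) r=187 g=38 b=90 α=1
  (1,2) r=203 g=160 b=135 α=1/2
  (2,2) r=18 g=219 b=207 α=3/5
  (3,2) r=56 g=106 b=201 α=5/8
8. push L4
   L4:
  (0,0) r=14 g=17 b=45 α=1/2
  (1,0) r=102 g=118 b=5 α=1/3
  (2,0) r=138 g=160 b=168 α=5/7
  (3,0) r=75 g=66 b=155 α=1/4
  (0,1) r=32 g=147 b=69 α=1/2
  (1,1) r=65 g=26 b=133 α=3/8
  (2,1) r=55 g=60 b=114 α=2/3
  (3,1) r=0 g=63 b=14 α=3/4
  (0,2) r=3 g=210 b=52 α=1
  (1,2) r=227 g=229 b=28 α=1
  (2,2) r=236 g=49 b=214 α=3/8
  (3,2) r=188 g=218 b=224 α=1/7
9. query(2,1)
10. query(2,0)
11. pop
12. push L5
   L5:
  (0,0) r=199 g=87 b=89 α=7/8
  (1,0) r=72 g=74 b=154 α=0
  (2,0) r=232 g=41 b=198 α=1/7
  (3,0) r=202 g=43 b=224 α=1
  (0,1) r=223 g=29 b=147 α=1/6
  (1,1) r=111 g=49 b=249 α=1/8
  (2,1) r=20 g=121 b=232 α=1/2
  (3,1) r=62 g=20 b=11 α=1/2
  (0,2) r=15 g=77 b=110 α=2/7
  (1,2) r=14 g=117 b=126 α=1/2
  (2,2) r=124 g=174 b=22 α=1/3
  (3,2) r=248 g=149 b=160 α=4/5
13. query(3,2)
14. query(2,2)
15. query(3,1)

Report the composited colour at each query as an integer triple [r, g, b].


at x=1,y=0 over L1,L2:
after L1 α=4/7: [940/7, 908/7, 388/7]
after L2 α=1/4: [1711/14, 3557/28, 2235/28]
rounded: [122, 127, 80]

at x=1,y=1 over L1,L2:
after L1 α=3/7: [69, 582/7, 114/7]
after L2 α=7/8: [181, 12783/56, 1625/28]
→ [181, 228, 58]

query (2,1) [L3,L4] — begin 0,0,0
+L3 (α=1/2) → [29, 79/2, 27]
+L4 (α=2/3) → [139/3, 319/6, 85]
→ [46, 53, 85]

at x=2,y=0 over L3,L4:
after L3 α=3/4: [141/4, 489/4, 279/2]
after L4 α=5/7: [1521/14, 2089/14, 1119/7]
= [109, 149, 160]

(3,2) stack=L3,L5; from [0,0,0]:
L3 α=5/8: [35, 265/4, 1005/8]
L5 α=4/5: [1027/5, 2649/20, 1225/8]
→ [205, 132, 153]

at x=2,y=2 over L3,L5:
L3 α=3/5: [54/5, 657/5, 621/5]
L5 α=1/3: [728/15, 728/5, 1352/15]
→ [49, 146, 90]

query (3,1) [L3,L5] — begin 0,0,0
L3 α=1/3: [61/3, 2/3, 73/3]
L5 α=1/2: [247/6, 31/3, 53/3]
rounded: [41, 10, 18]


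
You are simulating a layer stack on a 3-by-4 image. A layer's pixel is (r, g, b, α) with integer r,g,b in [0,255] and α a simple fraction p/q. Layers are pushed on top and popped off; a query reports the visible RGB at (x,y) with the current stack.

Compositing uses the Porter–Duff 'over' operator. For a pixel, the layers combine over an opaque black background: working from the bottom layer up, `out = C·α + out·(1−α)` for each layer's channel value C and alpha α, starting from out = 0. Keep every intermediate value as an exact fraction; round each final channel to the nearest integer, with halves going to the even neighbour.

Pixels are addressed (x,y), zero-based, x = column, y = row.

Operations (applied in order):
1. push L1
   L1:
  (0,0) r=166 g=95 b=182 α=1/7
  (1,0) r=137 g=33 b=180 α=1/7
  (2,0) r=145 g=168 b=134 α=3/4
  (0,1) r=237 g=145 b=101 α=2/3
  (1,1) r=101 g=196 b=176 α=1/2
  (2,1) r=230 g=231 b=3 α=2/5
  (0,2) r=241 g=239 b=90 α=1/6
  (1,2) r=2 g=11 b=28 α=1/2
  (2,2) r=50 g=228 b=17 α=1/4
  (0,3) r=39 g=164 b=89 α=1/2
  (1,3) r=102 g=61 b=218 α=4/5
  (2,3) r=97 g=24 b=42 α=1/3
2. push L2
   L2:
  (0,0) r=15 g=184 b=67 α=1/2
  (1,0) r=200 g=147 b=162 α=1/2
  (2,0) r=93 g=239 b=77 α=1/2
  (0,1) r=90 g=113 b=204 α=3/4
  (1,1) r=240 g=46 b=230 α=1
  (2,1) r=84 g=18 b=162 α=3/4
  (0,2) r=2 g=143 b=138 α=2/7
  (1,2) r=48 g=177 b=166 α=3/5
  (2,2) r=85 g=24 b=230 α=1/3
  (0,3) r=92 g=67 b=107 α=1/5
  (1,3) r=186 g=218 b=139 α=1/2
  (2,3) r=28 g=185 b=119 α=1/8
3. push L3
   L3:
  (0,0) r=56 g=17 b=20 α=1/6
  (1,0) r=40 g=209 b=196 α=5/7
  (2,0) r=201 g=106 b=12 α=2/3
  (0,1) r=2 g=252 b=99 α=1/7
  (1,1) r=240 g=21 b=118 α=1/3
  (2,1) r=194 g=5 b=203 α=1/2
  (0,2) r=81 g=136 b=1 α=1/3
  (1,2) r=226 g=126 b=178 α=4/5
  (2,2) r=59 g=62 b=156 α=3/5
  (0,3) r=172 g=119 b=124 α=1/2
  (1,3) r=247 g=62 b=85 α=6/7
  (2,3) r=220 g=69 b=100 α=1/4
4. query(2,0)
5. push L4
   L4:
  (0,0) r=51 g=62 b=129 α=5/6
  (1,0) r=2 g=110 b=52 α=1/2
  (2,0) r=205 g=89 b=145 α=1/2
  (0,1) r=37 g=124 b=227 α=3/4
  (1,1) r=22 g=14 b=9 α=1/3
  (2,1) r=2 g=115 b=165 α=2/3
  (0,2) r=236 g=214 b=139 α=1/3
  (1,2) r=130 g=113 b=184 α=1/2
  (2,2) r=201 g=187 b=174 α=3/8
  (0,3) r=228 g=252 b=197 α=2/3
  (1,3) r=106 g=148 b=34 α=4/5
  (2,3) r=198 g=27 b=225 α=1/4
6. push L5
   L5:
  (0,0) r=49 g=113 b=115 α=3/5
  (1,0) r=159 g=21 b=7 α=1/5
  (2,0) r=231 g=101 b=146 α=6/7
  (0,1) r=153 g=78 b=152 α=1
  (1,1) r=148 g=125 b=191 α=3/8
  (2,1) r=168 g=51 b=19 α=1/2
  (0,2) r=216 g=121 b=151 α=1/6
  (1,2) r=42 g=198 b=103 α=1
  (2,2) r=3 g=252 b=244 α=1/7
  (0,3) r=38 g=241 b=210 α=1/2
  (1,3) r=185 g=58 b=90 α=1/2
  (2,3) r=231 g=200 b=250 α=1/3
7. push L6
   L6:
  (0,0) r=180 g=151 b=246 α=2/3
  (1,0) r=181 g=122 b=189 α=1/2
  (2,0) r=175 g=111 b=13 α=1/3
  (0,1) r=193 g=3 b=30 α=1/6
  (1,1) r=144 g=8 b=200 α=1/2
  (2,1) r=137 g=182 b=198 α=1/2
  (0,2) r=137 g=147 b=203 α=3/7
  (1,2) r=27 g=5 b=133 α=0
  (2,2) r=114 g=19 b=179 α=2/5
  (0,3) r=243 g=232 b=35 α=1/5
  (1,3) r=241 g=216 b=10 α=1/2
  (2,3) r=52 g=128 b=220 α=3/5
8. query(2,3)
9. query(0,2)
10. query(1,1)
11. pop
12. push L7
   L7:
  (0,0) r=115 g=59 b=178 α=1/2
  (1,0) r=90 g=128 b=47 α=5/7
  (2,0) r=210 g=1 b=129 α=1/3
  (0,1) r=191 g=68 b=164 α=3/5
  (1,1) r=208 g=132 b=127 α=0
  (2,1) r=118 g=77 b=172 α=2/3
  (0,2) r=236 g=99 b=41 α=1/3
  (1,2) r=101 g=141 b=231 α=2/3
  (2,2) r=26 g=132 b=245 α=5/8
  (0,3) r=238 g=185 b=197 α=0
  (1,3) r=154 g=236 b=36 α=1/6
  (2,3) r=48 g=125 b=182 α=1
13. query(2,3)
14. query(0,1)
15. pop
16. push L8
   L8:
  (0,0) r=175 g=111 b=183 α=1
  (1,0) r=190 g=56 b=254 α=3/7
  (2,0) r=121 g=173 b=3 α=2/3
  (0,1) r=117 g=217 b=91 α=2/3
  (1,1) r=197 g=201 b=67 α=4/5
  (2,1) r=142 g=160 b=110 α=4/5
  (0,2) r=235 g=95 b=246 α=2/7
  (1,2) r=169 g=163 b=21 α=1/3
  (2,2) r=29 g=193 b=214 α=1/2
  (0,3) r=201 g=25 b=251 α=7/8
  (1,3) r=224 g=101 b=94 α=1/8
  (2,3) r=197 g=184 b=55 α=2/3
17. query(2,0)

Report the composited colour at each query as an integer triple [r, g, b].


at x=2,y=0 over L1,L2,L3:
after L1 α=3/4: [435/4, 126, 201/2]
after L2 α=1/2: [807/8, 365/2, 355/4]
after L3 α=2/3: [1341/8, 263/2, 451/12]
rounded: [168, 132, 38]

(2,3) stack=L1,L2,L3,L4,L5,L6; from [0,0,0]:
after L1 α=1/3: [97/3, 8, 14]
after L2 α=1/8: [763/24, 241/8, 217/8]
after L3 α=1/4: [2523/32, 1275/32, 1451/32]
after L4 α=1/4: [13905/128, 4689/128, 11553/128]
after L5 α=1/3: [9563/64, 17489/192, 27553/192]
after L6 α=3/5: [2911/32, 54353/480, 90913/480]
= [91, 113, 189]

(0,2) stack=L1,L2,L3,L4,L5,L6; from [0,0,0]:
+L1 (α=1/6) → [241/6, 239/6, 15]
+L2 (α=2/7) → [1229/42, 2911/42, 351/7]
+L3 (α=1/3) → [2930/63, 5767/63, 709/21]
+L4 (α=1/3) → [20728/189, 25016/189, 4337/63]
+L5 (α=1/6) → [72232/567, 147949/1134, 15599/189]
+L6 (α=3/7) → [521965/3969, 545945/3969, 177497/1323]
rounded: [132, 138, 134]

(1,1) stack=L1,L2,L3,L4,L5,L6; from [0,0,0]:
after L1 α=1/2: [101/2, 98, 88]
after L2 α=1: [240, 46, 230]
after L3 α=1/3: [240, 113/3, 578/3]
after L4 α=1/3: [502/3, 268/9, 1183/9]
after L5 α=3/8: [1921/12, 4715/72, 1384/9]
after L6 α=1/2: [3649/24, 5291/144, 1592/9]
= [152, 37, 177]

(2,3) stack=L1,L2,L3,L4,L5,L7; from [0,0,0]:
after L1 α=1/3: [97/3, 8, 14]
after L2 α=1/8: [763/24, 241/8, 217/8]
after L3 α=1/4: [2523/32, 1275/32, 1451/32]
after L4 α=1/4: [13905/128, 4689/128, 11553/128]
after L5 α=1/3: [9563/64, 17489/192, 27553/192]
after L7 α=1: [48, 125, 182]
→ [48, 125, 182]

query (0,1) [L1,L2,L3,L4,L5,L7] — begin 0,0,0
L1 α=2/3: [158, 290/3, 202/3]
L2 α=3/4: [107, 1307/12, 1019/6]
L3 α=1/7: [92, 1811/14, 1118/7]
L4 α=3/4: [203/4, 7019/56, 5885/28]
L5 α=1: [153, 78, 152]
L7 α=3/5: [879/5, 72, 796/5]
→ [176, 72, 159]

(2,0) stack=L1,L2,L3,L4,L5,L8; from [0,0,0]:
+L1 (α=3/4) → [435/4, 126, 201/2]
+L2 (α=1/2) → [807/8, 365/2, 355/4]
+L3 (α=2/3) → [1341/8, 263/2, 451/12]
+L4 (α=1/2) → [2981/16, 441/4, 2191/24]
+L5 (α=6/7) → [25157/112, 2865/28, 23215/168]
+L8 (α=2/3) → [52261/336, 12553/84, 24223/504]
→ [156, 149, 48]


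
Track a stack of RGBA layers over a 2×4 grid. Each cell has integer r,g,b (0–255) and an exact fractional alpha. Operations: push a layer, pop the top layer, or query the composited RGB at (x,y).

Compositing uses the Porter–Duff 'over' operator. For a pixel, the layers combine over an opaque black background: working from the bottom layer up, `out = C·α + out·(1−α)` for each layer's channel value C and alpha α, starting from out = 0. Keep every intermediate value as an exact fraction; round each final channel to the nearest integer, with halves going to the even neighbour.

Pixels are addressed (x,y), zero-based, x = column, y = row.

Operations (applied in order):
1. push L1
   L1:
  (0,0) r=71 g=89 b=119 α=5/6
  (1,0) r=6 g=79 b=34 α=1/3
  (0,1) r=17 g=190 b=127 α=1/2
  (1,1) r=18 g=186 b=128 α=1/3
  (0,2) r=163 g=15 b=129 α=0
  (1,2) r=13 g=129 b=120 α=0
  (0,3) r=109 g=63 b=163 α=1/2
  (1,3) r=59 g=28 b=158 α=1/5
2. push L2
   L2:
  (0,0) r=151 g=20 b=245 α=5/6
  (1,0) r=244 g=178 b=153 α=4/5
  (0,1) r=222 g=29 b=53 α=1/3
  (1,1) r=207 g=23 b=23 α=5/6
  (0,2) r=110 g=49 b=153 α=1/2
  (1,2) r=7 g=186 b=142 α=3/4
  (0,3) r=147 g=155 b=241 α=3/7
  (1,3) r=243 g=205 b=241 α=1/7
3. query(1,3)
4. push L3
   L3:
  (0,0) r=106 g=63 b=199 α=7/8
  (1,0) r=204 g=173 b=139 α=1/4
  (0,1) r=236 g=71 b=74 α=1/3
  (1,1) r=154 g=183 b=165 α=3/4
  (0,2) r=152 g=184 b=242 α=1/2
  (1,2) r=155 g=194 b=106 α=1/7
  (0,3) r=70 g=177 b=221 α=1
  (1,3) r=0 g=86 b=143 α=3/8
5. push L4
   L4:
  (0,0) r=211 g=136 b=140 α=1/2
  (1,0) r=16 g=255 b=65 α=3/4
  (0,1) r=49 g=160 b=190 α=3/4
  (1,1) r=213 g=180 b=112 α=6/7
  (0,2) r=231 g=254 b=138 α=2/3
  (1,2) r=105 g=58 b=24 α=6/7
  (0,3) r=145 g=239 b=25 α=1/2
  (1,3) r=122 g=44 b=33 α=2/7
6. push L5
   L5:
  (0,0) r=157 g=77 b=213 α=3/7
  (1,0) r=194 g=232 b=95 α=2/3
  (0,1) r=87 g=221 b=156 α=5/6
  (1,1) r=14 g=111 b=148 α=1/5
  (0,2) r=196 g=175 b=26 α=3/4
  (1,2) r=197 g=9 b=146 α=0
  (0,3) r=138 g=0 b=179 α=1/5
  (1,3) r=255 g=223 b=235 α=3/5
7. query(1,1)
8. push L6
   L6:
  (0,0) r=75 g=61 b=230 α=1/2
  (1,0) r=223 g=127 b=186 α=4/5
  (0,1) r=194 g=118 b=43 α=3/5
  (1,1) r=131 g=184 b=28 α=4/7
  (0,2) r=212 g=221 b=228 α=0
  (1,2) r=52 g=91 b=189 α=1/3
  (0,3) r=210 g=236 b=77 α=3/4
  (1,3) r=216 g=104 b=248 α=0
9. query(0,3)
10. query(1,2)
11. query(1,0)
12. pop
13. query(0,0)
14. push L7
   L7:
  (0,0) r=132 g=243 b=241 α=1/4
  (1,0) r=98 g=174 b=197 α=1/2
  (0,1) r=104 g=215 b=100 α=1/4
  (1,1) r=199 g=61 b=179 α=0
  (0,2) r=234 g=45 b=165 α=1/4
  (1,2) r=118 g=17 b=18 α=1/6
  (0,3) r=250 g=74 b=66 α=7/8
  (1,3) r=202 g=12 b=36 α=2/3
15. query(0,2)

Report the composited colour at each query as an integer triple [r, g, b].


at x=1,y=3 over L1,L2:
L1 α=1/5: [59/5, 28/5, 158/5]
L2 α=1/7: [1569/35, 1193/35, 2153/35]
rounded: [45, 34, 62]

at x=1,y=1 over L1,L2,L3,L4,L5:
+L1 (α=1/3) → [6, 62, 128/3]
+L2 (α=5/6) → [347/2, 59/2, 473/18]
+L3 (α=3/4) → [1271/8, 1157/8, 9383/72]
+L4 (α=6/7) → [11495/56, 9797/56, 57767/504]
+L5 (α=1/5) → [11691/70, 11351/70, 15283/126]
= [167, 162, 121]

query (0,3) [L1,L2,L3,L4,L5,L6] — begin 0,0,0
L1 α=1/2: [109/2, 63/2, 163/2]
L2 α=3/7: [659/7, 591/7, 1049/7]
L3 α=1: [70, 177, 221]
L4 α=1/2: [215/2, 208, 123]
L5 α=1/5: [568/5, 832/5, 671/5]
L6 α=3/4: [1859/10, 1093/5, 913/10]
= [186, 219, 91]

at x=1,y=2 over L1,L2,L3,L4,L5,L6:
+L1 (α=0) → [0, 0, 0]
+L2 (α=3/4) → [21/4, 279/2, 213/2]
+L3 (α=1/7) → [373/14, 1031/7, 745/7]
+L4 (α=6/7) → [9193/98, 3467/49, 1753/49]
+L5 (α=0) → [9193/98, 3467/49, 1753/49]
+L6 (α=1/3) → [11741/147, 11393/147, 12767/147]
= [80, 78, 87]

query (1,0) [L1,L2,L3,L4,L5,L6] — begin 0,0,0
L1 α=1/3: [2, 79/3, 34/3]
L2 α=4/5: [978/5, 443/3, 374/3]
L3 α=1/4: [1977/10, 154, 513/4]
L4 α=3/4: [2457/40, 919/4, 1293/16]
L5 α=2/3: [17977/120, 925/4, 4333/48]
L6 α=4/5: [125017/600, 2957/20, 8009/48]
rounded: [208, 148, 167]

query (0,0) [L1,L2,L3,L4,L5] — begin 0,0,0
+L1 (α=5/6) → [355/6, 445/6, 595/6]
+L2 (α=5/6) → [4885/36, 1045/36, 7945/36]
+L3 (α=7/8) → [31597/288, 16921/288, 58093/288]
+L4 (α=1/2) → [92365/576, 56089/576, 98413/576]
+L5 (α=3/7) → [160189/1008, 89353/1008, 190429/1008]
→ [159, 89, 189]

at x=0,y=2 over L1,L2,L3,L4,L5,L7:
L1 α=0: [0, 0, 0]
L2 α=1/2: [55, 49/2, 153/2]
L3 α=1/2: [207/2, 417/4, 637/4]
L4 α=2/3: [377/2, 2449/12, 1741/12]
L5 α=3/4: [1553/8, 8749/48, 2677/48]
L7 α=1/4: [6531/32, 9469/64, 5317/64]
rounded: [204, 148, 83]
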